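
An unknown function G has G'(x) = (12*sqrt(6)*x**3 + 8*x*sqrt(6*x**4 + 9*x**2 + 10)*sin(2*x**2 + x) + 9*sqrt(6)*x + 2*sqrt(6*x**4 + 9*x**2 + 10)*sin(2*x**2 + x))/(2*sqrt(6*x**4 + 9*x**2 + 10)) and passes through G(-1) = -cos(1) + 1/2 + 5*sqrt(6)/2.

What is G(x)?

G(x) = sqrt(6)*(6*sqrt(6*x**4 + 9*x**2 + 10) - 2*sqrt(6)*cos(2*x**2 + x) + sqrt(6))/12

Since d/dx undoes antidifferentiation here, G(x) must give back the stated G'(x).
A general antiderivative is 3*sqrt(x**4 + 3*x**2/2 + 5/3) - cos(2*x**2 + x) + C.
The condition gives C = -cos(1) + 1/2 + 5*sqrt(6)/2 - (-cos(1) + 5*sqrt(6)/2) = 1/2.
So G(x) = sqrt(6)*(6*sqrt(6*x**4 + 9*x**2 + 10) - 2*sqrt(6)*cos(2*x**2 + x) + sqrt(6))/12.
Check: d/dx[sqrt(6)*(6*sqrt(6*x**4 + 9*x**2 + 10) - 2*sqrt(6)*cos(2*x**2 + x) + sqrt(6))/12] = (12*sqrt(6)*x**3 + 8*x*sqrt(6*x**4 + 9*x**2 + 10)*sin(2*x**2 + x) + 9*sqrt(6)*x + 2*sqrt(6*x**4 + 9*x**2 + 10)*sin(2*x**2 + x))/(2*sqrt(6*x**4 + 9*x**2 + 10)) = G'(x).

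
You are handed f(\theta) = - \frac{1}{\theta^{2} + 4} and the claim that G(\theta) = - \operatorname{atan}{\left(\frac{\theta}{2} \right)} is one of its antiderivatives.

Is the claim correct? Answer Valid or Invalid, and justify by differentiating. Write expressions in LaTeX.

Invalid: d/d\theta[G] - f = - \frac{1}{\theta^{2} + 4}, which is not 0.

d/d\theta[G] = - \frac{2}{\theta^{2} + 4}
d/d\theta[G] - f(\theta) = - \frac{1}{\theta^{2} + 4} != 0.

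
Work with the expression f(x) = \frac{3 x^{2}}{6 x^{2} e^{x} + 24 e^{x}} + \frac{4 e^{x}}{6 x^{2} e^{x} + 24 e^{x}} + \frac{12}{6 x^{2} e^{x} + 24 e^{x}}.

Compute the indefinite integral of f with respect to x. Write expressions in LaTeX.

The integrand splits into summands that can be handled one at a time.
Check: d/dx[\frac{\left(2 e^{x} \operatorname{atan}{\left(\frac{x}{2} \right)} - 3\right) e^{- x}}{6}] = \frac{3 x^{2} + 4 e^{x} + 12}{6 x^{2} e^{x} + 24 e^{x}}, which equals f(x).

F(x) = \frac{\left(2 e^{x} \operatorname{atan}{\left(\frac{x}{2} \right)} - 3\right) e^{- x}}{6} + C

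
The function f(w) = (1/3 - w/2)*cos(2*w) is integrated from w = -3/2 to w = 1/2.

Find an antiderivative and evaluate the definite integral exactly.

Antiderivative: F(w) = -w*sin(2*w)/4 + sin(2*w)/6 - cos(2*w)/8; value = cos(3)/8 - cos(1)/8 + sin(1)/24 + 13*sin(3)/24

Differentiate the proposed F(w) back; it has to land on f(w) exactly.
F(w) = -w*sin(2*w)/4 + sin(2*w)/6 - cos(2*w)/8 is an antiderivative of f.
Check: d/dw[-w*sin(2*w)/4 + sin(2*w)/6 - cos(2*w)/8] = -w*cos(2*w)/2 + cos(2*w)/3, which equals f(w).
F(1/2) = -cos(1)/8 + sin(1)/24; F(-3/2) = -13*sin(3)/24 - cos(3)/8.
Integral = F(1/2) - F(-3/2) = cos(3)/8 - cos(1)/8 + sin(1)/24 + 13*sin(3)/24.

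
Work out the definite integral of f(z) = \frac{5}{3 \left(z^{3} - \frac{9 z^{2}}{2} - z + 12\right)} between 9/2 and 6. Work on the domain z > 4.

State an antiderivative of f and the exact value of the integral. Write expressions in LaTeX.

Antiderivative: F(z) = \frac{5 \log{\left(z - 4 \right)}}{33} - \frac{5 \log{\left(z - 2 \right)}}{21} + \frac{20 \log{\left(z + \frac{3}{2} \right)}}{231}; value = - \frac{5 \log{\left(4 \right)}}{21} - \frac{20 \log{\left(6 \right)}}{231} + \frac{20 \log{\left(\frac{15}{2} \right)}}{231} + \frac{10 \log{\left(2 \right)}}{33} + \frac{5 \log{\left(\frac{5}{2} \right)}}{21}

Factor the denominator (3 \left(z - 4\right) \left(z - 2\right) \left(2 z + 3\right)) and decompose: f = \frac{40}{231 \left(2 z + 3\right)} - \frac{5}{21 \left(z - 2\right)} + \frac{5}{33 \left(z - 4\right)}; each piece integrates to a log, atan, or power term.
F(z) = \frac{5 \log{\left(z - 4 \right)}}{33} - \frac{5 \log{\left(z - 2 \right)}}{21} + \frac{20 \log{\left(z + \frac{3}{2} \right)}}{231} is an antiderivative of f.
Check: d/dz[\frac{5 \log{\left(z - 4 \right)}}{33} - \frac{5 \log{\left(z - 2 \right)}}{21} + \frac{20 \log{\left(z + \frac{3}{2} \right)}}{231}] = \frac{10}{6 z^{3} - 27 z^{2} - 6 z + 72}, which equals f(z).
F(6) = - \frac{5 \log{\left(4 \right)}}{21} + \frac{5 \log{\left(2 \right)}}{33} + \frac{20 \log{\left(\frac{15}{2} \right)}}{231}; F(9/2) = - \frac{5 \log{\left(\frac{5}{2} \right)}}{21} - \frac{5 \log{\left(2 \right)}}{33} + \frac{20 \log{\left(6 \right)}}{231}.
Integral = F(6) - F(9/2) = - \frac{5 \log{\left(4 \right)}}{21} - \frac{20 \log{\left(6 \right)}}{231} + \frac{20 \log{\left(\frac{15}{2} \right)}}{231} + \frac{10 \log{\left(2 \right)}}{33} + \frac{5 \log{\left(\frac{5}{2} \right)}}{21}.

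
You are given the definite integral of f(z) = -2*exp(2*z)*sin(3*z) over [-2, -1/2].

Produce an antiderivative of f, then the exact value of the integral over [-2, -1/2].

A candidate is checked by its d/dz: the result must match f(z).
F(z) = 2*(-2*sin(3*z) + 3*cos(3*z))*exp(2*z)/13 is an antiderivative of f.
Check: d/dz[2*(-2*sin(3*z) + 3*cos(3*z))*exp(2*z)/13] = -2*exp(2*z)*sin(3*z) = f(z).
F(-1/2) = 6*exp(-1)*cos(3/2)/13 + 4*exp(-1)*sin(3/2)/13; F(-2) = 4*exp(-4)*sin(6)/13 + 6*exp(-4)*cos(6)/13.
Integral = F(-1/2) - F(-2) = -6*exp(-4)*cos(6)/13 - 4*exp(-4)*sin(6)/13 + 6*exp(-1)*cos(3/2)/13 + 4*exp(-1)*sin(3/2)/13.

Antiderivative: F(z) = 2*(-2*sin(3*z) + 3*cos(3*z))*exp(2*z)/13; value = -6*exp(-4)*cos(6)/13 - 4*exp(-4)*sin(6)/13 + 6*exp(-1)*cos(3/2)/13 + 4*exp(-1)*sin(3/2)/13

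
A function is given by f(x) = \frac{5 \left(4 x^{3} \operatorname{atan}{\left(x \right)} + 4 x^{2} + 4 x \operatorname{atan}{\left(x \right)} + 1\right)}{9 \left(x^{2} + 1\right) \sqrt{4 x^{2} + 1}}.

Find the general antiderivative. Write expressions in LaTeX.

Recognize the product-rule pattern: f = u'v + uv' with u = \frac{5 \sqrt{4 x^{2} + 1}}{9}, v = \operatorname{atan}{\left(x \right)}, so integration by parts undoes it.
Check: d/dx[\frac{5 \sqrt{4 x^{2} + 1} \operatorname{atan}{\left(x \right)}}{9}] = \frac{20 x^{3} \operatorname{atan}{\left(x \right)} + 20 x^{2} + 20 x \operatorname{atan}{\left(x \right)} + 5}{9 x^{2} \sqrt{4 x^{2} + 1} + 9 \sqrt{4 x^{2} + 1}}, which equals f(x).

F(x) = \frac{5 \sqrt{4 x^{2} + 1} \operatorname{atan}{\left(x \right)}}{9} + C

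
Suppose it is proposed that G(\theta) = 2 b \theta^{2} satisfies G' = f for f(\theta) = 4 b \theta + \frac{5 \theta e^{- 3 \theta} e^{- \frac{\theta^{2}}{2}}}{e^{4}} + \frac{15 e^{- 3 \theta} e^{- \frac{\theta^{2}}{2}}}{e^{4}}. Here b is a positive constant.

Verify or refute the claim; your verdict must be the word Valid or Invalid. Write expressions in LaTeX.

d/d\theta[G] = 4 b \theta
d/d\theta[G] - f(\theta) = \frac{\left(- 5 \theta - 15\right) e^{- 3 \theta} e^{- \frac{\theta^{2}}{2}}}{e^{4}} != 0.

Invalid: d/d\theta[G] - f = \frac{\left(- 5 \theta - 15\right) e^{- 3 \theta} e^{- \frac{\theta^{2}}{2}}}{e^{4}}, which is not 0.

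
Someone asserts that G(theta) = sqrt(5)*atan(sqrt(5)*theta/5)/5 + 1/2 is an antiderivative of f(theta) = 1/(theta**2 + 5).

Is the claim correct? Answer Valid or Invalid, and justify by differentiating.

d/dtheta[G] = 1/(theta**2 + 5)
This equals f(theta) exactly, so the claim holds.

Valid: G'(theta) = f(theta).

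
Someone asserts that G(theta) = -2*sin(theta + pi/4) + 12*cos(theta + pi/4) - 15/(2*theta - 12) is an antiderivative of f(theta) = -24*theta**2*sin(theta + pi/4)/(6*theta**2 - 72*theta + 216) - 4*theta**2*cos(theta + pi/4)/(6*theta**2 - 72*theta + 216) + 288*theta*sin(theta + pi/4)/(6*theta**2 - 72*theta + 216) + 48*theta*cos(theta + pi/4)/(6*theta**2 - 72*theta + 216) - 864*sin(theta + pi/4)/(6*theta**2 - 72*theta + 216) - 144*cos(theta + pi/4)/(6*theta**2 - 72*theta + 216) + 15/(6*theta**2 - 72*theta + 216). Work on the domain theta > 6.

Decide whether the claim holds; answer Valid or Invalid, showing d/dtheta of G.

Invalid: d/dtheta[G] - f = (-24*theta**2*sin(theta + pi/4) - 4*theta**2*cos(theta + pi/4) + 288*theta*sin(theta + pi/4) + 48*theta*cos(theta + pi/4) - 864*sin(theta + pi/4) - 144*cos(theta + pi/4) + 15)/(3*theta**2 - 36*theta + 108), which is not 0.

d/dtheta[G] = (-24*theta**2*sin(theta + pi/4) - 4*theta**2*cos(theta + pi/4) + 288*theta*sin(theta + pi/4) + 48*theta*cos(theta + pi/4) - 864*sin(theta + pi/4) - 144*cos(theta + pi/4) + 15)/(2*theta**2 - 24*theta + 72)
d/dtheta[G] - f(theta) = (-24*theta**2*sin(theta + pi/4) - 4*theta**2*cos(theta + pi/4) + 288*theta*sin(theta + pi/4) + 48*theta*cos(theta + pi/4) - 864*sin(theta + pi/4) - 144*cos(theta + pi/4) + 15)/(3*theta**2 - 36*theta + 108) != 0.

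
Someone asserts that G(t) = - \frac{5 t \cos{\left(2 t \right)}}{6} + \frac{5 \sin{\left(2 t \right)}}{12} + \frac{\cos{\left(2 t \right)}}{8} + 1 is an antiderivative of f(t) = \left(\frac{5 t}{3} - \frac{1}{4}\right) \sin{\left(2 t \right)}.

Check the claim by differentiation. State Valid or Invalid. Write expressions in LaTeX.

Valid. The derivative of G reproduces f.

d/dt[G] = \frac{5 t \sin{\left(2 t \right)}}{3} - \frac{\sin{\left(2 t \right)}}{4}
This equals f(t) exactly, so the claim holds.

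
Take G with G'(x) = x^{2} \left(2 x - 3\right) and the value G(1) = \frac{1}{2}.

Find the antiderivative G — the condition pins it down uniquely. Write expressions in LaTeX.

G(x) = \frac{x^{4} - 2 x^{3} + 2}{2}

The proposed G(x) is checked by its d/dx: the result must match the given G'(x).
A general antiderivative is \frac{x^{4}}{2} - x^{3} + C.
The condition gives C = \frac{1}{2} - (- \frac{1}{2}) = 1.
So G(x) = \frac{x^{4} - 2 x^{3} + 2}{2}.
Check: d/dx[\frac{x^{4} - 2 x^{3} + 2}{2}] = 2 x^{3} - 3 x^{2}, which equals G'(x).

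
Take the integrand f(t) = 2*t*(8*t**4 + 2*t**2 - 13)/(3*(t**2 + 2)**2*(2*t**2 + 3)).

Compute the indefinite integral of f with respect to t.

F(t) = (4*(t**2 + 2)*log(t**2 + 3/2) + 15)/(3*(t**2 + 2)) + C

Differentiate the proposed F(t) back; it has to land on f(t) exactly.
Check: d/dt[(4*(t**2 + 2)*log(t**2 + 3/2) + 15)/(3*(t**2 + 2))] = (16*t**5 + 4*t**3 - 26*t)/(6*t**6 + 33*t**4 + 60*t**2 + 36), which equals f(t).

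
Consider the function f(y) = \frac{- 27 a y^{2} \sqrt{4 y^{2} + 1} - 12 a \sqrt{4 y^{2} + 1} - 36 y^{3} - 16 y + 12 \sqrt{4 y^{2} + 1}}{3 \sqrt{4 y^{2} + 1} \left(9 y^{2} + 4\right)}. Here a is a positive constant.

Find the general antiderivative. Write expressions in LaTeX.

F(y) = - a y - \frac{\sqrt{4 y^{2} + 1}}{3} + \frac{2 \operatorname{atan}{\left(\frac{3 y}{2} \right)}}{3} + C

Any candidate F(y) must reproduce f(y) exactly when differentiated.
Check: d/dy[- a y - \frac{\sqrt{4 y^{2} + 1}}{3} + \frac{2 \operatorname{atan}{\left(\frac{3 y}{2} \right)}}{3}] = \frac{- 27 a y^{2} \sqrt{4 y^{2} + 1} - 12 a \sqrt{4 y^{2} + 1} - 36 y^{3} - 16 y + 12 \sqrt{4 y^{2} + 1}}{27 y^{2} \sqrt{4 y^{2} + 1} + 12 \sqrt{4 y^{2} + 1}}, which equals f(y).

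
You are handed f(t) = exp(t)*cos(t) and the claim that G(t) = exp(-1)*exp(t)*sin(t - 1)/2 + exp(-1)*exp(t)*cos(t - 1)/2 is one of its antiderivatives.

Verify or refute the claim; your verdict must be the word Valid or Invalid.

Invalid: d/dt[G] - f = -exp(t)*cos(t) + exp(-1)*exp(t)*cos(t - 1), which is not 0.

d/dt[G] = exp(-1)*exp(t)*cos(t - 1)
d/dt[G] - f(t) = -exp(t)*cos(t) + exp(-1)*exp(t)*cos(t - 1) != 0.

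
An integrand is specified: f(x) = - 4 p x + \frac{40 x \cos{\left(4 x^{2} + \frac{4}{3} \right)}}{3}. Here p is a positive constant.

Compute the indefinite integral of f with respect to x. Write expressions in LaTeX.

F(x) = - 2 p x^{2} + \frac{5 \sin{\left(4 x^{2} + \frac{4}{3} \right)}}{3} + C

The integrand splits into summands that can be handled one at a time.
Check: d/dx[- 2 p x^{2} + \frac{5 \sin{\left(4 x^{2} + \frac{4}{3} \right)}}{3}] = - 4 p x + \frac{40 x \cos{\left(4 x^{2} + \frac{4}{3} \right)}}{3} = f(x).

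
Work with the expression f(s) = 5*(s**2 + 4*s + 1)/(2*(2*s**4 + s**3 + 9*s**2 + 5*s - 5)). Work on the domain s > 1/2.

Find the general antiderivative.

F(s) = 65*log(s - 1/2)/126 + 5*log(s + 1)/18 - 25*log(s**2 + 5)/63 + 16*sqrt(5)*atan(sqrt(5)*s/5)/63 + C

The denominator factors as 2*(s + 1)*(2*s - 1)*(s**2 + 5); partial fractions split f into directly integrable pieces: -10*(5*s - 8)/(63*(s**2 + 5)) + 65/(63*(2*s - 1)) + 5/(18*(s + 1)).
Check: d/ds[65*log(s - 1/2)/126 + 5*log(s + 1)/18 - 25*log(s**2 + 5)/63 + 16*sqrt(5)*atan(sqrt(5)*s/5)/63] = (5*s**2 + 20*s + 5)/(4*s**4 + 2*s**3 + 18*s**2 + 10*s - 10), which equals f(s).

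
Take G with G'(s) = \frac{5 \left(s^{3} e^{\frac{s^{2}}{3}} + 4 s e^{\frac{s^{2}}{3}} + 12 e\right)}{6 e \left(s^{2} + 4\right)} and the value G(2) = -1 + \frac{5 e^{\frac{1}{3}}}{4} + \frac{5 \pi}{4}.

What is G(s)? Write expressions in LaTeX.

Whatever form G(s) takes, its d/ds must return the stated G'(s).
A general antiderivative is \frac{5 e^{\frac{s^{2}}{3} - 1}}{4} + 5 \operatorname{atan}{\left(\frac{s}{2} \right)} + C.
The condition gives C = -1 + \frac{5 e^{\frac{1}{3}}}{4} + \frac{5 \pi}{4} - (\frac{5 e^{\frac{1}{3}}}{4} + \frac{5 \pi}{4}) = -1.
So G(s) = \frac{5 e^{\frac{s^{2}}{3} - 1}}{4} + 5 \operatorname{atan}{\left(\frac{s}{2} \right)} - 1.
Check: d/ds[\frac{5 e^{\frac{s^{2}}{3} - 1}}{4} + 5 \operatorname{atan}{\left(\frac{s}{2} \right)} - 1] = \frac{\frac{5 s^{3} e^{\frac{s^{2}}{3}}}{e} + \frac{20 s e^{\frac{s^{2}}{3}}}{e} + 60}{6 s^{2} + 24}, which equals G'(s).

G(s) = \frac{5 e^{\frac{s^{2}}{3} - 1}}{4} + 5 \operatorname{atan}{\left(\frac{s}{2} \right)} - 1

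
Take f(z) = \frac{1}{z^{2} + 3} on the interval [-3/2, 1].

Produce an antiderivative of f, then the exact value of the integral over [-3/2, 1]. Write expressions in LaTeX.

A candidate is checked by its d/dz: the result must match f(z).
F(z) = \frac{\sqrt{3} \operatorname{atan}{\left(\frac{\sqrt{3} z}{3} \right)}}{3} is an antiderivative of f.
Check: d/dz[\frac{\sqrt{3} \operatorname{atan}{\left(\frac{\sqrt{3} z}{3} \right)}}{3}] = \frac{1}{z^{2} + 3} = f(z).
F(1) = \frac{\sqrt{3} \pi}{18}; F(-3/2) = - \frac{\sqrt{3} \operatorname{atan}{\left(\frac{\sqrt{3}}{2} \right)}}{3}.
Integral = F(1) - F(-3/2) = \frac{\sqrt{3} \pi}{18} + \frac{\sqrt{3} \operatorname{atan}{\left(\frac{\sqrt{3}}{2} \right)}}{3}.

Antiderivative: F(z) = \frac{\sqrt{3} \operatorname{atan}{\left(\frac{\sqrt{3} z}{3} \right)}}{3}; value = \frac{\sqrt{3} \pi}{18} + \frac{\sqrt{3} \operatorname{atan}{\left(\frac{\sqrt{3}}{2} \right)}}{3}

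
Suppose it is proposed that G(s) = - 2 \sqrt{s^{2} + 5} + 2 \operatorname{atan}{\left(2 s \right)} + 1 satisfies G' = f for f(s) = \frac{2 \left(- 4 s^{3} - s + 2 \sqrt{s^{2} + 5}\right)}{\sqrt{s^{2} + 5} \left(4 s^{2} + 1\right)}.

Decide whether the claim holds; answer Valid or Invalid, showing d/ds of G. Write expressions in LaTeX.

d/ds[G] = \frac{- 8 s^{3} - 2 s + 4 \sqrt{s^{2} + 5}}{4 s^{2} \sqrt{s^{2} + 5} + \sqrt{s^{2} + 5}}
This equals f(s) exactly, so the claim holds.

Valid: G'(s) = f(s).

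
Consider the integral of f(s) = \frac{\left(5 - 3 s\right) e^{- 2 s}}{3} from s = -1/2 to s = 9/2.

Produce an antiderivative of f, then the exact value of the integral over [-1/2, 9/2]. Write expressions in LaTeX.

f has the shape u'v + uv' for u = \frac{s}{2} - \frac{7}{12} and v = e^{- 2 s} — it is the derivative of the product u*v.
F(s) = \frac{\left(6 s - 7\right) e^{- 2 s}}{12} is an antiderivative of f.
Check: d/ds[\frac{\left(6 s - 7\right) e^{- 2 s}}{12}] = \frac{\left(5 - 3 s\right) e^{- 2 s}}{3} = f(s).
F(9/2) = \frac{5}{3 e^{9}}; F(-1/2) = - \frac{5 e}{6}.
Integral = F(9/2) - F(-1/2) = \frac{5}{3 e^{9}} + \frac{5 e}{6}.

Antiderivative: F(s) = \frac{\left(6 s - 7\right) e^{- 2 s}}{12}; value = \frac{5}{3 e^{9}} + \frac{5 e}{6}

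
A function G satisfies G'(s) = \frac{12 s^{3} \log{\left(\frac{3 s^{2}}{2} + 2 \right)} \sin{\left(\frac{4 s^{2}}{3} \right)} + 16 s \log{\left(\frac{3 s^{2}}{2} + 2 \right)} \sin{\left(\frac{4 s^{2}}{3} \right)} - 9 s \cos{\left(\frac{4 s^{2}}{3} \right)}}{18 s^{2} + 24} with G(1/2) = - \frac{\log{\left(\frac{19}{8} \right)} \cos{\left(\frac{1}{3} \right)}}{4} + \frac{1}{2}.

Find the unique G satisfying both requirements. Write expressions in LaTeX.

G'(s) has the shape u'v + uv' for u = - \frac{\cos{\left(\frac{4 s^{2}}{3} \right)}}{4} and v = \log{\left(\frac{3 s^{2}}{2} + 2 \right)} — it is the derivative of the product u*v.
A general antiderivative is - \frac{\log{\left(\frac{3 s^{2}}{2} + 2 \right)} \cos{\left(\frac{4 s^{2}}{3} \right)}}{4} + C.
The condition gives C = - \frac{\log{\left(\frac{19}{8} \right)} \cos{\left(\frac{1}{3} \right)}}{4} + \frac{1}{2} - (- \frac{\log{\left(\frac{19}{8} \right)} \cos{\left(\frac{1}{3} \right)}}{4}) = \frac{1}{2}.
So G(s) = - \frac{\log{\left(\frac{3 s^{2}}{2} + 2 \right)} \cos{\left(\frac{4 s^{2}}{3} \right)} - 2}{4}.
Check: d/ds[- \frac{\log{\left(\frac{3 s^{2}}{2} + 2 \right)} \cos{\left(\frac{4 s^{2}}{3} \right)} - 2}{4}] = \frac{12 s^{3} \log{\left(\frac{3 s^{2}}{2} + 2 \right)} \sin{\left(\frac{4 s^{2}}{3} \right)} + 16 s \log{\left(\frac{3 s^{2}}{2} + 2 \right)} \sin{\left(\frac{4 s^{2}}{3} \right)} - 9 s \cos{\left(\frac{4 s^{2}}{3} \right)}}{18 s^{2} + 24} = G'(s).

G(s) = - \frac{\log{\left(\frac{3 s^{2}}{2} + 2 \right)} \cos{\left(\frac{4 s^{2}}{3} \right)} - 2}{4}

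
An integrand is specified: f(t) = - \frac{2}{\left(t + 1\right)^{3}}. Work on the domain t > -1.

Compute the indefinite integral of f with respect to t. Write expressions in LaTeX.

Check any antiderivative F(t) by computing F'(t) and comparing it with f(t).
Check: d/dt[\frac{1}{\left(t + 1\right)^{2}}] = - \frac{2}{t^{3} + 3 t^{2} + 3 t + 1}, which equals f(t).

F(t) = \frac{1}{\left(t + 1\right)^{2}} + C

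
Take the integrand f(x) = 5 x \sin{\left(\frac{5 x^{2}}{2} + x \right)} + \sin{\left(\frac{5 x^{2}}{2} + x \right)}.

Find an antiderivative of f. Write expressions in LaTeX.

An antiderivative is F(x) = - \cos{\left(\frac{5 x^{2}}{2} + x \right)}.

The substitution u = \frac{5 x^{2}}{2} + x works: f is exactly (dF/du)*(du/dx) for that inner function.
Check: d/dx[- \cos{\left(\frac{5 x^{2}}{2} + x \right)}] = 5 x \sin{\left(\frac{5 x^{2}}{2} + x \right)} + \sin{\left(\frac{5 x^{2}}{2} + x \right)} = f(x).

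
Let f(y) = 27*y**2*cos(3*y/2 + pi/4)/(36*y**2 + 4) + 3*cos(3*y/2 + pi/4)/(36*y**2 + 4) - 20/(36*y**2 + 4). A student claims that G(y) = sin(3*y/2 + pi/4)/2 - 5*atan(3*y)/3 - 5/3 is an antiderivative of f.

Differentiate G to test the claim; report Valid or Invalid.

d/dy[G] = (27*y**2*cos(3*y/2 + pi/4) + 3*cos(3*y/2 + pi/4) - 20)/(36*y**2 + 4)
This equals f(y) exactly, so the claim holds.

Valid. The derivative of G reproduces f.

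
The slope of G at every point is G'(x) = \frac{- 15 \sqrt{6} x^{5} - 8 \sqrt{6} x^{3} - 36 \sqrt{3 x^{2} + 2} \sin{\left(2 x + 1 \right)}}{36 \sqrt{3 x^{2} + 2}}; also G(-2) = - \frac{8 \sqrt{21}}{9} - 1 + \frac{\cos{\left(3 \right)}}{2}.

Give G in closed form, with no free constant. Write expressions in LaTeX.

Whatever form G(x) takes, its d/dx must return the stated G'(x).
A general antiderivative is - \frac{x^{4} \sqrt{2 x^{2} + \frac{4}{3}}}{12} + \frac{\cos{\left(2 x + 1 \right)}}{2} + C.
The condition gives C = - \frac{8 \sqrt{21}}{9} - 1 + \frac{\cos{\left(3 \right)}}{2} - (- \frac{8 \sqrt{21}}{9} + \frac{\cos{\left(3 \right)}}{2}) = -1.
So G(x) = - \frac{\sqrt{6} x^{4} \sqrt{3 x^{2} + 2} - 18 \cos{\left(2 x + 1 \right)} + 36}{36}.
Check: d/dx[- \frac{\sqrt{6} x^{4} \sqrt{3 x^{2} + 2} - 18 \cos{\left(2 x + 1 \right)} + 36}{36}] = \frac{- 15 \sqrt{6} x^{5} - 8 \sqrt{6} x^{3} - 36 \sqrt{3 x^{2} + 2} \sin{\left(2 x + 1 \right)}}{36 \sqrt{3 x^{2} + 2}} = G'(x).

G(x) = - \frac{\sqrt{6} x^{4} \sqrt{3 x^{2} + 2} - 18 \cos{\left(2 x + 1 \right)} + 36}{36}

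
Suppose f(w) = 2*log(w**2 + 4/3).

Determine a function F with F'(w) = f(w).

An antiderivative F(w) passes only if d/dw[F] lands on f(w) exactly.
Check: d/dw[2*w*log(w**2 + 4/3) - 4*w + 8*sqrt(3)*atan(sqrt(3)*w/2)/3] = 2*log(w**2 + 4/3) = f(w).

An antiderivative is F(w) = 2*w*log(w**2 + 4/3) - 4*w + 8*sqrt(3)*atan(sqrt(3)*w/2)/3.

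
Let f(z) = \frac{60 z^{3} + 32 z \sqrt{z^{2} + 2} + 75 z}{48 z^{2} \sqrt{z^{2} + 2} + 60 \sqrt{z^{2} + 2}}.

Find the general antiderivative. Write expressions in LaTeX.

F(z) = \frac{5 \sqrt{z^{2} + 2}}{4} + \frac{\log{\left(4 z^{2} + 5 \right)}}{3} + C

A candidate is checked by its d/dz: the result must match f(z).
Check: d/dz[\frac{5 \sqrt{z^{2} + 2}}{4} + \frac{\log{\left(4 z^{2} + 5 \right)}}{3}] = \frac{60 z^{3} + 32 z \sqrt{z^{2} + 2} + 75 z}{48 z^{2} \sqrt{z^{2} + 2} + 60 \sqrt{z^{2} + 2}} = f(z).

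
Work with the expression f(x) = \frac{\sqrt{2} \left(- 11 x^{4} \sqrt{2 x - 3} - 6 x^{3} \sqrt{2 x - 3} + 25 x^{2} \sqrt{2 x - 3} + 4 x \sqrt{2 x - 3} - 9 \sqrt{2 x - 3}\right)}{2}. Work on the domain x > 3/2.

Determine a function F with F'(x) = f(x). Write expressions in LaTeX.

An antiderivative is F(x) = - \frac{\sqrt{2} \left(2 x - 3\right)^{\frac{3}{2}} \left(x^{2} + x - 1\right)^{2}}{2}.

f has the shape u'v + uv' for u = - 2 \left(x - \frac{3}{2}\right)^{\frac{3}{2}} and v = \left(x^{2} + x - 1\right)^{2} — it is the derivative of the product u*v.
Check: d/dx[- \frac{\sqrt{2} \left(2 x - 3\right)^{\frac{3}{2}} \left(x^{2} + x - 1\right)^{2}}{2}] = - \frac{11 \sqrt{2} x^{4} \sqrt{2 x - 3}}{2} - 3 \sqrt{2} x^{3} \sqrt{2 x - 3} + \frac{25 \sqrt{2} x^{2} \sqrt{2 x - 3}}{2} + 2 \sqrt{2} x \sqrt{2 x - 3} - \frac{9 \sqrt{2} \sqrt{2 x - 3}}{2}, which equals f(x).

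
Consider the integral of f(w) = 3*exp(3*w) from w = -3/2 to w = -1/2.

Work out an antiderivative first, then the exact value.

Antiderivative: F(w) = exp(3*w); value = -exp(-9/2) + exp(-3/2)

Differentiate the proposed F(w) back; it has to land on f(w) exactly.
F(w) = exp(3*w) is an antiderivative of f.
Check: d/dw[exp(3*w)] = 3*exp(3*w) = f(w).
F(-1/2) = exp(-3/2); F(-3/2) = exp(-9/2).
Integral = F(-1/2) - F(-3/2) = -exp(-9/2) + exp(-3/2).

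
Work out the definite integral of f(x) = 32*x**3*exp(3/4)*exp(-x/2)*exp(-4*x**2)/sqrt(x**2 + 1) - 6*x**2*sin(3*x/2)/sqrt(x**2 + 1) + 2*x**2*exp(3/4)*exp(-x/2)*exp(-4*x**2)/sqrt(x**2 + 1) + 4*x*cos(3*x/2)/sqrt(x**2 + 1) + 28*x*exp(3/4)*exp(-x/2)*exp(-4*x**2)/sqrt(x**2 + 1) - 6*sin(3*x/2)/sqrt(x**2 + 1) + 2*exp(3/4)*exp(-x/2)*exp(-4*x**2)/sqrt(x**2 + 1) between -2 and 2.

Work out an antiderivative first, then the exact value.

Antiderivative: F(x) = 4*sqrt(x**2 + 1)*(-exp(-4*x**2 - x/2 + 3/4) + cos(3*x/2)); value = -4*sqrt(5)*exp(-65/4) + 4*sqrt(5)*exp(-57/4)

Recognize the product-rule pattern: f = u'v + uv' with u = 2*sqrt(x**2 + 1), v = -2*exp(-4*x**2 - x/2 + 3/4) + 2*cos(3*x/2), so integration by parts undoes it.
F(x) = 4*sqrt(x**2 + 1)*(-exp(-4*x**2 - x/2 + 3/4) + cos(3*x/2)) is an antiderivative of f.
Check: d/dx[4*sqrt(x**2 + 1)*(-exp(-4*x**2 - x/2 + 3/4) + cos(3*x/2))] = (32*x**3*exp(-3/4)*exp(x/2) + 2*x**2*exp(-3/4)*exp(x/2) - 6*x**2*exp(-3/2)*exp(x)*exp(4*x**2)*sin(3*x/2) + 28*x*exp(-3/4)*exp(x/2) + 4*x*exp(-3/2)*exp(x)*exp(4*x**2)*cos(3*x/2) + 2*exp(-3/4)*exp(x/2) - 6*exp(-3/2)*exp(x)*exp(4*x**2)*sin(3*x/2))*exp(3/2)*exp(-x)*exp(-4*x**2)/sqrt(x**2 + 1), which equals f(x).
F(2) = 4*sqrt(5)*cos(3) - 4*sqrt(5)*exp(-65/4); F(-2) = 4*sqrt(5)*cos(3) - 4*sqrt(5)*exp(-57/4).
Integral = F(2) - F(-2) = -4*sqrt(5)*exp(-65/4) + 4*sqrt(5)*exp(-57/4).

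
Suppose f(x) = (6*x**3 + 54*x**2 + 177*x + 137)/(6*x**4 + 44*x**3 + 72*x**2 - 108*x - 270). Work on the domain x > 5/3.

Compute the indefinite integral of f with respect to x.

Since d/dx undoes antidifferentiation here, F'(x) = f(x) is required of F(x).
Check: d/dx[(4*(x + 3)**2*log(3*x - 5) - 5)/(4*(x + 3)**2)] = (6*x**3 + 54*x**2 + 177*x + 137)/(6*x**4 + 44*x**3 + 72*x**2 - 108*x - 270) = f(x).

F(x) = (4*(x + 3)**2*log(3*x - 5) - 5)/(4*(x + 3)**2) + C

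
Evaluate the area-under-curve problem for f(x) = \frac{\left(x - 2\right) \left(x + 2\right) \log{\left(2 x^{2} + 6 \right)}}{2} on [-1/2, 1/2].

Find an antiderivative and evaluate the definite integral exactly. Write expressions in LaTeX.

Recover f(x) by differentiating a candidate F(x); any mismatch rules it out.
F(x) = \frac{3 x^{3} \log{\left(2 x^{2} + 6 \right)} - 2 x^{3} - 36 x \log{\left(2 x^{2} + 6 \right)} + 90 x - 90 \sqrt{3} \operatorname{atan}{\left(\frac{\sqrt{3} x}{3} \right)}}{18} is an antiderivative of f.
Check: d/dx[\frac{3 x^{3} \log{\left(2 x^{2} + 6 \right)} - 2 x^{3} - 36 x \log{\left(2 x^{2} + 6 \right)} + 90 x - 90 \sqrt{3} \operatorname{atan}{\left(\frac{\sqrt{3} x}{3} \right)}}{18}] = \frac{x^{2} \log{\left(x^{2} + 3 \right)}}{2} + \frac{x^{2} \log{\left(2 \right)}}{2} - 2 \log{\left(x^{2} + 3 \right)} - 2 \log{\left(2 \right)}, which equals f(x).
F(1/2) = - 5 \sqrt{3} \operatorname{atan}{\left(\frac{\sqrt{3}}{6} \right)} - \frac{47 \log{\left(\frac{13}{2} \right)}}{48} + \frac{179}{72}; F(-1/2) = - \frac{179}{72} + \frac{47 \log{\left(\frac{13}{2} \right)}}{48} + 5 \sqrt{3} \operatorname{atan}{\left(\frac{\sqrt{3}}{6} \right)}.
Integral = F(1/2) - F(-1/2) = - 10 \sqrt{3} \operatorname{atan}{\left(\frac{\sqrt{3}}{6} \right)} - \frac{47 \log{\left(\frac{13}{2} \right)}}{24} + \frac{179}{36}.

Antiderivative: F(x) = \frac{3 x^{3} \log{\left(2 x^{2} + 6 \right)} - 2 x^{3} - 36 x \log{\left(2 x^{2} + 6 \right)} + 90 x - 90 \sqrt{3} \operatorname{atan}{\left(\frac{\sqrt{3} x}{3} \right)}}{18}; value = - 10 \sqrt{3} \operatorname{atan}{\left(\frac{\sqrt{3}}{6} \right)} - \frac{47 \log{\left(\frac{13}{2} \right)}}{24} + \frac{179}{36}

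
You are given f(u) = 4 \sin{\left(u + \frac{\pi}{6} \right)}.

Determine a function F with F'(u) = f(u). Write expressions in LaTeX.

For F(u) to be correct the identity F'(u) - f(u) = 0 must hold.
Check: d/du[- 4 \cos{\left(u + \frac{\pi}{6} \right)}] = 4 \sin{\left(u + \frac{\pi}{6} \right)} = f(u).

An antiderivative is F(u) = - 4 \cos{\left(u + \frac{\pi}{6} \right)}.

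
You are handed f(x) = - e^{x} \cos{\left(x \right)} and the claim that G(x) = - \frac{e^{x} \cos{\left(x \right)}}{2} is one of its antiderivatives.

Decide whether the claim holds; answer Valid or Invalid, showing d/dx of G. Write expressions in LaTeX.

Invalid: d/dx[G] - f = \frac{e^{x} \sin{\left(x \right)}}{2} + \frac{e^{x} \cos{\left(x \right)}}{2}, which is not 0.

d/dx[G] = \frac{e^{x} \sin{\left(x \right)}}{2} - \frac{e^{x} \cos{\left(x \right)}}{2}
d/dx[G] - f(x) = \frac{e^{x} \sin{\left(x \right)}}{2} + \frac{e^{x} \cos{\left(x \right)}}{2} != 0.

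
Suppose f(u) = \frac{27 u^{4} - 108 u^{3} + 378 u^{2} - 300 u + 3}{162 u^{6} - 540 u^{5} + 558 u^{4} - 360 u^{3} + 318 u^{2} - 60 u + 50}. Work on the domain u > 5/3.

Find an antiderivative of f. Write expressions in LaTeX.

An antiderivative is F(u) = \frac{1}{3 u^{2} + 1} - \frac{1}{2 \left(3 u - 5\right)}.

Whatever form F(u) takes, F'(u) = f(u) is non-negotiable.
Check: d/du[\frac{1}{3 u^{2} + 1} - \frac{1}{2 \left(3 u - 5\right)}] = \frac{27 u^{4} - 108 u^{3} + 378 u^{2} - 300 u + 3}{162 u^{6} - 540 u^{5} + 558 u^{4} - 360 u^{3} + 318 u^{2} - 60 u + 50} = f(u).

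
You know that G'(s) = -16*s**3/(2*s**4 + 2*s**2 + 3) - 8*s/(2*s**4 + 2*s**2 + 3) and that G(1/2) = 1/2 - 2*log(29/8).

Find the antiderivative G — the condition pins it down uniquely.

G(s) = 1/2 - 2*log(2*s**4 + 2*s**2 + 3)

The substitution u = 2*s**4 + 2*s**2 + 3 works: G'(s) is exactly (dG/du)*(du/ds) for that inner function.
A general antiderivative is -2*log(2*s**4 + 2*s**2 + 3) + C.
The condition gives C = 1/2 - 2*log(29/8) - (-2*log(29/8)) = 1/2.
So G(s) = 1/2 - 2*log(2*s**4 + 2*s**2 + 3).
Check: d/ds[1/2 - 2*log(2*s**4 + 2*s**2 + 3)] = (-16*s**3 - 8*s)/(2*s**4 + 2*s**2 + 3), which equals G'(s).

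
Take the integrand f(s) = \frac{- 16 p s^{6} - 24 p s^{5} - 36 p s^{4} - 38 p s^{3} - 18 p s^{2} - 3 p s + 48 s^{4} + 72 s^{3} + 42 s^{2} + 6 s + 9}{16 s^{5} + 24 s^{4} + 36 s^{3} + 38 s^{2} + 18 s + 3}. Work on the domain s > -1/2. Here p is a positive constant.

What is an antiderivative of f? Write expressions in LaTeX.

Whatever form F(s) takes, F'(s) = f(s) is non-negotiable.
Check: d/ds[- \frac{p s^{2}}{2} + \frac{3 \log{\left(2 s^{2} + 3 \right)}}{2} - \frac{3}{4 \left(2 s + 1\right)^{2}}] = \frac{- 16 p s^{6} - 24 p s^{5} - 36 p s^{4} - 38 p s^{3} - 18 p s^{2} - 3 p s + 48 s^{4} + 72 s^{3} + 42 s^{2} + 6 s + 9}{16 s^{5} + 24 s^{4} + 36 s^{3} + 38 s^{2} + 18 s + 3} = f(s).

An antiderivative is F(s) = - \frac{p s^{2}}{2} + \frac{3 \log{\left(2 s^{2} + 3 \right)}}{2} - \frac{3}{4 \left(2 s + 1\right)^{2}}.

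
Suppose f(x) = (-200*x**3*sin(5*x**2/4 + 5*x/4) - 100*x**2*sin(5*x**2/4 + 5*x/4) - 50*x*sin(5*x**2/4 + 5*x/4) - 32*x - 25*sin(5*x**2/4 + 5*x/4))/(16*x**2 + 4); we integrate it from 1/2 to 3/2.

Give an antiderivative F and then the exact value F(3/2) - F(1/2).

Differentiate the proposed F(x) back; it has to land on f(x) exactly.
F(x) = -log(4*x**2 + 1) + 5*cos(5*x**2/4 + 5*x/4) is an antiderivative of f.
Check: d/dx[-log(4*x**2 + 1) + 5*cos(5*x**2/4 + 5*x/4)] = (-200*x**3*sin(5*x**2/4 + 5*x/4) - 100*x**2*sin(5*x**2/4 + 5*x/4) - 50*x*sin(5*x**2/4 + 5*x/4) - 32*x - 25*sin(5*x**2/4 + 5*x/4))/(16*x**2 + 4) = f(x).
F(3/2) = -log(10) + 5*cos(75/16); F(1/2) = -log(2) + 5*cos(15/16).
Integral = F(3/2) - F(1/2) = -5*cos(15/16) - log(10) + 5*cos(75/16) + log(2).

Antiderivative: F(x) = -log(4*x**2 + 1) + 5*cos(5*x**2/4 + 5*x/4); value = -5*cos(15/16) - log(10) + 5*cos(75/16) + log(2)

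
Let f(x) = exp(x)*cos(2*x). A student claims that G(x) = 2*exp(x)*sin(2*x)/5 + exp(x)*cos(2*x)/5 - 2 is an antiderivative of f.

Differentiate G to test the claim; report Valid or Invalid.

d/dx[G] = exp(x)*cos(2*x)
This equals f(x) exactly, so the claim holds.

Valid: G'(x) = f(x).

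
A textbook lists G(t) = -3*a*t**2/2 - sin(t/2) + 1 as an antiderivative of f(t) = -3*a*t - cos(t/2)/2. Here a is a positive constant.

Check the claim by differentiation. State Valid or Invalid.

d/dt[G] = -3*a*t - cos(t/2)/2
This equals f(t) exactly, so the claim holds.

Valid. The derivative of G reproduces f.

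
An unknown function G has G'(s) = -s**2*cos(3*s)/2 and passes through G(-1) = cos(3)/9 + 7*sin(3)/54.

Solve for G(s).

A first test for any G(s): its s-derivative must equal the given G'(s).
A general antiderivative is -s**2*sin(3*s)/6 - s*cos(3*s)/9 + sin(3*s)/27 + C.
The condition gives C = cos(3)/9 + 7*sin(3)/54 - (cos(3)/9 + 7*sin(3)/54) = 0.
So G(s) = (-9*s**2*sin(3*s) - 6*s*cos(3*s) + 2*sin(3*s))/54.
Check: d/ds[(-9*s**2*sin(3*s) - 6*s*cos(3*s) + 2*sin(3*s))/54] = -s**2*cos(3*s)/2 = G'(s).

G(s) = (-9*s**2*sin(3*s) - 6*s*cos(3*s) + 2*sin(3*s))/54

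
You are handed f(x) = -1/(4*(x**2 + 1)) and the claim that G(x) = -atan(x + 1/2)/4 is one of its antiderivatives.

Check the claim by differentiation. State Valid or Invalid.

Invalid: d/dx[G] - f = (4*x + 1)/(16*x**4 + 16*x**3 + 36*x**2 + 16*x + 20), which is not 0.

d/dx[G] = -1/(4*x**2 + 4*x + 5)
d/dx[G] - f(x) = (4*x + 1)/(16*x**4 + 16*x**3 + 36*x**2 + 16*x + 20) != 0.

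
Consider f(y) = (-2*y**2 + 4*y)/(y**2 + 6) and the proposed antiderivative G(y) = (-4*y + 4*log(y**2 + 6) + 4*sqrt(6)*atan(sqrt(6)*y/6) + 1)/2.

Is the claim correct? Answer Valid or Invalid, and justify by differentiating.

Valid: G'(y) = f(y).

d/dy[G] = (-2*y**2 + 4*y)/(y**2 + 6)
This equals f(y) exactly, so the claim holds.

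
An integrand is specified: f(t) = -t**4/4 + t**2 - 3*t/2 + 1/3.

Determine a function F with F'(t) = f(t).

An antiderivative is F(t) = t*(-3*t**4 + 20*t**2 - 45*t + 20)/60.

The integrand splits into summands that can be handled one at a time.
Check: d/dt[t*(-3*t**4 + 20*t**2 - 45*t + 20)/60] = -t**4/4 + t**2 - 3*t/2 + 1/3 = f(t).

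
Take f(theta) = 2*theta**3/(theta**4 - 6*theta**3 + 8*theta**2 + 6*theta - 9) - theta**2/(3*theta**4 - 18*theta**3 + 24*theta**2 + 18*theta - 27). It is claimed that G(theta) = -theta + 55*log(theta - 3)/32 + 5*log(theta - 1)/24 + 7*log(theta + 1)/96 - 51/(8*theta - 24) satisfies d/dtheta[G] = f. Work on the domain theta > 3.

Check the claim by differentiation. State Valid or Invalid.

d/dtheta[G] = (-3*theta**4 + 24*theta**3 - 25*theta**2 - 18*theta + 27)/(3*theta**4 - 18*theta**3 + 24*theta**2 + 18*theta - 27)
d/dtheta[G] - f(theta) = -1 != 0.

Invalid: d/dtheta[G] - f = -1, which is not 0.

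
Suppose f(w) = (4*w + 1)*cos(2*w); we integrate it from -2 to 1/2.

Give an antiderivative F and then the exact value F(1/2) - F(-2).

Antiderivative: F(w) = 2*w*sin(2*w) + sin(2*w)/2 + cos(2*w); value = cos(1) - cos(4) + 3*sin(1)/2 - 7*sin(4)/2

An antiderivative F(w) passes only if d/dw[F] lands on f(w) exactly.
F(w) = 2*w*sin(2*w) + sin(2*w)/2 + cos(2*w) is an antiderivative of f.
Check: d/dw[2*w*sin(2*w) + sin(2*w)/2 + cos(2*w)] = 4*w*cos(2*w) + cos(2*w), which equals f(w).
F(1/2) = cos(1) + 3*sin(1)/2; F(-2) = 7*sin(4)/2 + cos(4).
Integral = F(1/2) - F(-2) = cos(1) - cos(4) + 3*sin(1)/2 - 7*sin(4)/2.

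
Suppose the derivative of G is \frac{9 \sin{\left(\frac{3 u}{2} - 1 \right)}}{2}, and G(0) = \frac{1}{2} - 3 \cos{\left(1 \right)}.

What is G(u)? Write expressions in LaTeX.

A first test for any G(u): its u-derivative must equal the given G'(u).
A general antiderivative is - 3 \cos{\left(\frac{3 u}{2} - 1 \right)} + C.
The condition gives C = \frac{1}{2} - 3 \cos{\left(1 \right)} - (- 3 \cos{\left(1 \right)}) = \frac{1}{2}.
So G(u) = \frac{1 - 6 \cos{\left(\frac{3 u}{2} - 1 \right)}}{2}.
Check: d/du[\frac{1 - 6 \cos{\left(\frac{3 u}{2} - 1 \right)}}{2}] = \frac{9 \sin{\left(\frac{3 u}{2} - 1 \right)}}{2} = G'(u).

G(u) = \frac{1 - 6 \cos{\left(\frac{3 u}{2} - 1 \right)}}{2}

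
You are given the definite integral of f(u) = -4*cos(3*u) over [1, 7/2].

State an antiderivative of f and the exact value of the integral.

Antiderivative: F(u) = -4*sin(3*u)/3; value = 4*sin(3)/3 - 4*sin(21/2)/3

A candidate is checked by its d/du: the result must match f(u).
F(u) = -4*sin(3*u)/3 is an antiderivative of f.
Check: d/du[-4*sin(3*u)/3] = -4*cos(3*u) = f(u).
F(7/2) = -4*sin(21/2)/3; F(1) = -4*sin(3)/3.
Integral = F(7/2) - F(1) = 4*sin(3)/3 - 4*sin(21/2)/3.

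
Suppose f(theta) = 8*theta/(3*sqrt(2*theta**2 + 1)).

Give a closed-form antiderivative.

An antiderivative is F(theta) = 4*sqrt(2*theta**2 + 1)/3.

The substitution u = 2*theta**2 + 1 works: f is exactly (dF/du)*(du/dtheta) for that inner function.
Check: d/dtheta[4*sqrt(2*theta**2 + 1)/3] = 8*theta/(3*sqrt(2*theta**2 + 1)) = f(theta).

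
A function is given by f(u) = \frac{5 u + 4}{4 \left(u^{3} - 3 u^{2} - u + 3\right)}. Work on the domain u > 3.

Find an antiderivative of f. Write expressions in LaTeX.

The denominator factors as 4 \left(u - 3\right) \left(u - 1\right) \left(u + 1\right); partial fractions split f into directly integrable pieces: - \frac{1}{32 \left(u + 1\right)} - \frac{9}{16 \left(u - 1\right)} + \frac{19}{32 \left(u - 3\right)}.
Check: d/du[\frac{19 \log{\left(u - 3 \right)}}{32} - \frac{9 \log{\left(u - 1 \right)}}{16} - \frac{\log{\left(u + 1 \right)}}{32}] = \frac{5 u + 4}{4 u^{3} - 12 u^{2} - 4 u + 12}, which equals f(u).

An antiderivative is F(u) = \frac{19 \log{\left(u - 3 \right)}}{32} - \frac{9 \log{\left(u - 1 \right)}}{16} - \frac{\log{\left(u + 1 \right)}}{32}.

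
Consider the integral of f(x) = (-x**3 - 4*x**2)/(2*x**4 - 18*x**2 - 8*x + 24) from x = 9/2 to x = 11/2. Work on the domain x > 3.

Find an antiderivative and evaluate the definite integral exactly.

The denominator factors as 2*(x - 3)*(x - 1)*(x + 2)**2; partial fractions split f into directly integrable pieces: -2/(225*(x + 2)) - 4/(15*(x + 2)**2) + 5/(36*(x - 1)) - 63/(100*(x - 3)).
F(x) = -(567*x*log(x - 3) - 125*x*log(x - 1) + 8*x*log(x + 2) + 1134*log(x - 3) - 250*log(x - 1) + 16*log(x + 2) - 240)/(900*(x + 2)) is an antiderivative of f.
Check: d/dx[-(567*x*log(x - 3) - 125*x*log(x - 1) + 8*x*log(x + 2) + 1134*log(x - 3) - 250*log(x - 1) + 16*log(x + 2) - 240)/(900*(x + 2))] = (-x**3 - 4*x**2)/(2*x**4 - 18*x**2 - 8*x + 24) = f(x).
F(11/2) = -63*log(5/2)/100 - 2*log(15/2)/225 + 8/225 + 5*log(9/2)/36; F(9/2) = -63*log(3/2)/100 - 2*log(13/2)/225 + 8/195 + 5*log(7/2)/36.
Integral = F(11/2) - F(9/2) = -63*log(5/2)/100 - 5*log(7/2)/36 - 2*log(15/2)/225 - 16/2925 + 2*log(13/2)/225 + 5*log(9/2)/36 + 63*log(3/2)/100.

Antiderivative: F(x) = -(567*x*log(x - 3) - 125*x*log(x - 1) + 8*x*log(x + 2) + 1134*log(x - 3) - 250*log(x - 1) + 16*log(x + 2) - 240)/(900*(x + 2)); value = -63*log(5/2)/100 - 5*log(7/2)/36 - 2*log(15/2)/225 - 16/2925 + 2*log(13/2)/225 + 5*log(9/2)/36 + 63*log(3/2)/100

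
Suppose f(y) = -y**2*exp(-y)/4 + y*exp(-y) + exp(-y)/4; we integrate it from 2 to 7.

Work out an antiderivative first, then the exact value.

Antiderivative: F(y) = y**2*exp(-y)/4 - y*exp(-y)/2 - 3*exp(-y)/4; value = 8*exp(-7) + 3*exp(-2)/4

Recognize the product-rule pattern: f = u'v + uv' with u = y**2/4 - y/2 - 3/4, v = exp(-y), so integration by parts undoes it.
F(y) = y**2*exp(-y)/4 - y*exp(-y)/2 - 3*exp(-y)/4 is an antiderivative of f.
Check: d/dy[y**2*exp(-y)/4 - y*exp(-y)/2 - 3*exp(-y)/4] = (-y**2 + 4*y + 1)*exp(-y)/4, which equals f(y).
F(7) = 8*exp(-7); F(2) = -3*exp(-2)/4.
Integral = F(7) - F(2) = 8*exp(-7) + 3*exp(-2)/4.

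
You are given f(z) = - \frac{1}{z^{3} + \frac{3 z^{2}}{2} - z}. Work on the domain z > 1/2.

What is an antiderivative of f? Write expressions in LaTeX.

Factor the denominator (z \left(z + 2\right) \left(2 z - 1\right)) and decompose: f = - \frac{8}{5 \left(2 z - 1\right)} - \frac{1}{5 \left(z + 2\right)} + \frac{1}{z}; each piece integrates to a log, atan, or power term.
Check: d/dz[\frac{5 \log{\left(z \right)} - 4 \log{\left(z - \frac{1}{2} \right)} - \log{\left(z + 2 \right)}}{5}] = - \frac{2}{2 z^{3} + 3 z^{2} - 2 z}, which equals f(z).

An antiderivative is F(z) = \frac{5 \log{\left(z \right)} - 4 \log{\left(z - \frac{1}{2} \right)} - \log{\left(z + 2 \right)}}{5}.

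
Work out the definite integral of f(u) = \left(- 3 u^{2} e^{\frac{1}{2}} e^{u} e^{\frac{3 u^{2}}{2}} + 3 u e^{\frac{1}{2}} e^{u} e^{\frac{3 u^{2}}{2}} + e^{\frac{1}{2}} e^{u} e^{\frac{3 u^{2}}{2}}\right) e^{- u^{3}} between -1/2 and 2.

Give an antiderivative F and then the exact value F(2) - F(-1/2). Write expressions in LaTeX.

Antiderivative: F(u) = e^{\frac{1}{2}} e^{u} e^{\frac{3 u^{2}}{2}} e^{- u^{3}}; value = 0

The substitution w = - u^{3} + \frac{3 u^{2}}{2} + u + \frac{1}{2} works: f is exactly (dF/dw)*(dw/du) for that inner function.
F(u) = e^{\frac{1}{2}} e^{u} e^{\frac{3 u^{2}}{2}} e^{- u^{3}} is an antiderivative of f.
Check: d/du[e^{\frac{1}{2}} e^{u} e^{\frac{3 u^{2}}{2}} e^{- u^{3}}] = \left(- 3 u^{2} e^{\frac{1}{2}} e^{u} e^{\frac{3 u^{2}}{2}} + 3 u e^{\frac{1}{2}} e^{u} e^{\frac{3 u^{2}}{2}} + e^{\frac{1}{2}} e^{u} e^{\frac{3 u^{2}}{2}}\right) e^{- u^{3}} = f(u).
F(2) = e^{\frac{1}{2}}; F(-1/2) = e^{\frac{1}{2}}.
Integral = F(2) - F(-1/2) = 0.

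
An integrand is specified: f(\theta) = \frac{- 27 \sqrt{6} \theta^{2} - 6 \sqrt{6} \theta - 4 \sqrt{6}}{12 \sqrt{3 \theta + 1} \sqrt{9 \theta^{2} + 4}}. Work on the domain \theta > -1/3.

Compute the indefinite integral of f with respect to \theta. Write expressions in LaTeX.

F(\theta) = - \frac{\sqrt{6} \sqrt{3 \theta + 1} \sqrt{9 \theta^{2} + 4}}{18} + C

Recognize the product-rule pattern: f = u'v + uv' with u = - \frac{\sqrt{3 \theta + 1}}{3}, v = \sqrt{\frac{3 \theta^{2}}{2} + \frac{2}{3}}, so integration by parts undoes it.
Check: d/d\theta[- \frac{\sqrt{6} \sqrt{3 \theta + 1} \sqrt{9 \theta^{2} + 4}}{18}] = \frac{- 27 \sqrt{6} \theta^{2} - 6 \sqrt{6} \theta - 4 \sqrt{6}}{12 \sqrt{3 \theta + 1} \sqrt{9 \theta^{2} + 4}} = f(\theta).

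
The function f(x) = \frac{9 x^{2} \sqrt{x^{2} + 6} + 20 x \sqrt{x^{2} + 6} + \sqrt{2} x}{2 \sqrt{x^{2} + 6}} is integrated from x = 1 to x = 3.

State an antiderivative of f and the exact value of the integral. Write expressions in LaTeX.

Since d/dx undoes antidifferentiation here, F'(x) = f(x) is required of F(x).
F(x) = \frac{3 x^{3}}{2} + 5 x^{2} + \sqrt{\frac{x^{2}}{2} + 3} is an antiderivative of f.
Check: d/dx[\frac{3 x^{3}}{2} + 5 x^{2} + \sqrt{\frac{x^{2}}{2} + 3}] = \frac{9 x^{2} \sqrt{x^{2} + 6} + 20 x \sqrt{x^{2} + 6} + \sqrt{2} x}{2 \sqrt{x^{2} + 6}} = f(x).
F(3) = \frac{\sqrt{30}}{2} + \frac{171}{2}; F(1) = \frac{\sqrt{14}}{2} + \frac{13}{2}.
Integral = F(3) - F(1) = - \frac{\sqrt{14}}{2} + \frac{\sqrt{30}}{2} + 79.

Antiderivative: F(x) = \frac{3 x^{3}}{2} + 5 x^{2} + \sqrt{\frac{x^{2}}{2} + 3}; value = - \frac{\sqrt{14}}{2} + \frac{\sqrt{30}}{2} + 79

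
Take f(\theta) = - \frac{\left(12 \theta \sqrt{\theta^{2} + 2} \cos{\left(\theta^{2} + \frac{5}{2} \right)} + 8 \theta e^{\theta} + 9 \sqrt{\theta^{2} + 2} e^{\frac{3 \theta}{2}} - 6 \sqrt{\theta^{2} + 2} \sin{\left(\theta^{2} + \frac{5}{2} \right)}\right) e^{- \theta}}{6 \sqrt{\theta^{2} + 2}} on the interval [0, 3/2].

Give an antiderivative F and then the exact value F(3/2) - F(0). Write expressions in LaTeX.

Antiderivative: F(\theta) = \frac{\left(- 4 \sqrt{\theta^{2} + 2} e^{\theta} - 9 e^{\frac{3 \theta}{2}} - 3 \sin{\left(\theta^{2} + \frac{5}{2} \right)}\right) e^{- \theta}}{3}; value = - 3 e^{\frac{3}{4}} - \frac{2 \sqrt{17}}{3} - \frac{\sin{\left(\frac{19}{4} \right)}}{e^{\frac{3}{2}}} + \sin{\left(\frac{5}{2} \right)} + \frac{4 \sqrt{2}}{3} + 3

A first test for any F(\theta): its \theta-derivative must equal f(\theta) identically.
F(\theta) = \frac{\left(- 4 \sqrt{\theta^{2} + 2} e^{\theta} - 9 e^{\frac{3 \theta}{2}} - 3 \sin{\left(\theta^{2} + \frac{5}{2} \right)}\right) e^{- \theta}}{3} is an antiderivative of f.
Check: d/d\theta[\frac{\left(- 4 \sqrt{\theta^{2} + 2} e^{\theta} - 9 e^{\frac{3 \theta}{2}} - 3 \sin{\left(\theta^{2} + \frac{5}{2} \right)}\right) e^{- \theta}}{3}] = \frac{\left(- 12 \theta \sqrt{\theta^{2} + 2} \cos{\left(\theta^{2} + \frac{5}{2} \right)} - 8 \theta e^{\theta} - 9 \sqrt{\theta^{2} + 2} e^{\frac{3 \theta}{2}} + 6 \sqrt{\theta^{2} + 2} \sin{\left(\theta^{2} + \frac{5}{2} \right)}\right) e^{- \theta}}{6 \sqrt{\theta^{2} + 2}}, which equals f(\theta).
F(3/2) = - 3 e^{\frac{3}{4}} - \frac{2 \sqrt{17}}{3} - \frac{\sin{\left(\frac{19}{4} \right)}}{e^{\frac{3}{2}}}; F(0) = -3 - \frac{4 \sqrt{2}}{3} - \sin{\left(\frac{5}{2} \right)}.
Integral = F(3/2) - F(0) = - 3 e^{\frac{3}{4}} - \frac{2 \sqrt{17}}{3} - \frac{\sin{\left(\frac{19}{4} \right)}}{e^{\frac{3}{2}}} + \sin{\left(\frac{5}{2} \right)} + \frac{4 \sqrt{2}}{3} + 3.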